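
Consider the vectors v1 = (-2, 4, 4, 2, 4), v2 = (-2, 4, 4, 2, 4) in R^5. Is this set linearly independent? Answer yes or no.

Form the matrix with these vectors as rows and row reduce.
R2 ← R2 − R1: [0, 0, 0, 0, 0]
1 nonzero row, so the 2 vectors span a space of dimension 1.
Since 1 < 2, the vectors are linearly dependent.

no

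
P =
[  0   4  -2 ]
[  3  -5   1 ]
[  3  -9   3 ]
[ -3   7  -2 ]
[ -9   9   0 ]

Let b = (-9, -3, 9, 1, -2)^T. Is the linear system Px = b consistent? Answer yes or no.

Row reduce the augmented matrix [P | b].
Swap R1 ↔ R2
R3 ← R3 − R1: [0, -4, 2, 12]
R4 ← R4 + R1: [0, 2, -1, -2]
R5 ← R5 + (3)·R1: [0, -6, 3, -11]
R3 ← R3 + R2: [0, 0, 0, 3]
R4 ← R4 − (1/2)·R2: [0, 0, 0, 5/2]
R5 ← R5 + (3/2)·R2: [0, 0, 0, -49/2]
R4 ← R4 − (5/6)·R3: [0, 0, 0, 0]
R5 ← R5 + (49/6)·R3: [0, 0, 0, 0]
The echelon form has 3 nonzero rows; the last pivot sits in the augmented column, so rank(P) = 2 but rank([P|b]) = 3.
Since the ranks differ, the system is inconsistent.

no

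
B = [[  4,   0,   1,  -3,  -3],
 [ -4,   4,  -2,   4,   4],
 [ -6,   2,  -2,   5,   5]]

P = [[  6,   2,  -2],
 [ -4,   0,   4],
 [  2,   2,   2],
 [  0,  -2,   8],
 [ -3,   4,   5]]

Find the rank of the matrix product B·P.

First compute BP:
[[ 35,   4, -45],
 [-56,  -4,  72],
 [-63,  -6,  81]]
Now row reduce the product.
R2 ← R2 + (8/5)·R1: [0, 12/5, 0]
R3 ← R3 + (9/5)·R1: [0, 6/5, 0]
R3 ← R3 − (1/2)·R2: [0, 0, 0]
2 nonzero rows, so rank(BP) = 2.

2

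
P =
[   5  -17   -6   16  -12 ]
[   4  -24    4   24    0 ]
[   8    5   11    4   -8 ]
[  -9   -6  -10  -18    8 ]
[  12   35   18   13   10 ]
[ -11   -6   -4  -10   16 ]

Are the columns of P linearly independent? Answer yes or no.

Row reduce P to echelon form.
R2 ← R2 − (4/5)·R1: [0, -52/5, 44/5, 56/5, 48/5]
R3 ← R3 − (8/5)·R1: [0, 161/5, 103/5, -108/5, 56/5]
R4 ← R4 + (9/5)·R1: [0, -183/5, -104/5, 54/5, -68/5]
R5 ← R5 − (12/5)·R1: [0, 379/5, 162/5, -127/5, 194/5]
R6 ← R6 + (11/5)·R1: [0, -217/5, -86/5, 126/5, -52/5]
R3 ← R3 + (161/52)·R2: [0, 0, 622/13, 170/13, 532/13]
R4 ← R4 − (183/52)·R2: [0, 0, -673/13, -372/13, -616/13]
R5 ← R5 + (379/52)·R2: [0, 0, 1255/13, 731/13, 1414/13]
R6 ← R6 − (217/52)·R2: [0, 0, -701/13, -280/13, -656/13]
R4 ← R4 + (673/622)·R3: [0, 0, 0, -4499/311, -966/311]
R5 ← R5 − (1255/622)·R3: [0, 0, 0, 9282/311, 8148/311]
R6 ← R6 + (701/622)·R3: [0, 0, 0, -2115/311, -1350/311]
R5 ← R5 + (9282/4499)·R4: [0, 0, 0, 0, 89040/4499]
R6 ← R6 − (2115/4499)·R4: [0, 0, 0, 0, -12960/4499]
R6 ← R6 + (54/371)·R5: [0, 0, 0, 0, 0]
5 pivots among 5 columns.
Every column is a pivot column, so the columns are linearly independent.

yes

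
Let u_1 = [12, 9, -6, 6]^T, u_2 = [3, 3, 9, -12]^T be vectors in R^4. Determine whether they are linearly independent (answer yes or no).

Form the matrix with these vectors as rows and row reduce.
R2 ← R2 − (1/4)·R1: [0, 3/4, 21/2, -27/2]
2 nonzero rows, so the 2 vectors span a space of dimension 2.
Since 2 = 2, the vectors are linearly independent.

yes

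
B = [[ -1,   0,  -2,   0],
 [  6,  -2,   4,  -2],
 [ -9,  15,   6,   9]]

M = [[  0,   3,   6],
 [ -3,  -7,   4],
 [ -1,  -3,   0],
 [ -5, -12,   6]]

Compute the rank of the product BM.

First compute BM:
[[  2,   3,  -6],
 [ 12,  44,  16],
 [-96, -258,  60]]
Now row reduce the product.
R2 ← R2 − (6)·R1: [0, 26, 52]
R3 ← R3 + (48)·R1: [0, -114, -228]
R3 ← R3 + (57/13)·R2: [0, 0, 0]
2 nonzero rows, so rank(BM) = 2.

2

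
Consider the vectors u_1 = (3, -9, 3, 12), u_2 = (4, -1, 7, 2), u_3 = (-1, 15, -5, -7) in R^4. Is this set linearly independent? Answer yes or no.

Form the matrix with these vectors as rows and row reduce.
R2 ← R2 − (4/3)·R1: [0, 11, 3, -14]
R3 ← R3 + (1/3)·R1: [0, 12, -4, -3]
R3 ← R3 − (12/11)·R2: [0, 0, -80/11, 135/11]
3 nonzero rows, so the 3 vectors span a space of dimension 3.
Since 3 = 3, the vectors are linearly independent.

yes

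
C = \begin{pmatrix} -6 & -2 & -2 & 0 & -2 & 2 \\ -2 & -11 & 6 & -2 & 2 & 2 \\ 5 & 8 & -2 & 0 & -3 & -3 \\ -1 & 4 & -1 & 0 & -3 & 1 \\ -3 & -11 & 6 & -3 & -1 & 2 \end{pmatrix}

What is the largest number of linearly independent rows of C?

4

Row reduce to echelon form.
R2 ← R2 − (1/3)·R1: [0, -31/3, 20/3, -2, 8/3, 4/3]
R3 ← R3 + (5/6)·R1: [0, 19/3, -11/3, 0, -14/3, -4/3]
R4 ← R4 − (1/6)·R1: [0, 13/3, -2/3, 0, -8/3, 2/3]
R5 ← R5 − (1/2)·R1: [0, -10, 7, -3, 0, 1]
R3 ← R3 + (19/31)·R2: [0, 0, 13/31, -38/31, -94/31, -16/31]
R4 ← R4 + (13/31)·R2: [0, 0, 66/31, -26/31, -48/31, 38/31]
R5 ← R5 − (30/31)·R2: [0, 0, 17/31, -33/31, -80/31, -9/31]
R4 ← R4 − (66/13)·R3: [0, 0, 0, 70/13, 180/13, 50/13]
R5 ← R5 − (17/13)·R3: [0, 0, 0, 7/13, 18/13, 5/13]
R5 ← R5 − (1/10)·R4: [0, 0, 0, 0, 0, 0]
Echelon form has 4 nonzero rows, so rank(C) = 4.
The rank gives the maximum number of linearly independent rows: 4.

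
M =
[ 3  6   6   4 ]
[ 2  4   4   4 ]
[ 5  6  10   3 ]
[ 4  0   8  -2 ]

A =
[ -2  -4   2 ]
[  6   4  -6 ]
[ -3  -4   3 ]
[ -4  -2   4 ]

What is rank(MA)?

2

First compute MA:
[[ -4, -20,   4],
 [ -8, -16,   8],
 [-16, -42,  16],
 [-24, -44,  24]]
Now row reduce the product.
R2 ← R2 − (2)·R1: [0, 24, 0]
R3 ← R3 − (4)·R1: [0, 38, 0]
R4 ← R4 − (6)·R1: [0, 76, 0]
R3 ← R3 − (19/12)·R2: [0, 0, 0]
R4 ← R4 − (19/6)·R2: [0, 0, 0]
2 nonzero rows, so rank(MA) = 2.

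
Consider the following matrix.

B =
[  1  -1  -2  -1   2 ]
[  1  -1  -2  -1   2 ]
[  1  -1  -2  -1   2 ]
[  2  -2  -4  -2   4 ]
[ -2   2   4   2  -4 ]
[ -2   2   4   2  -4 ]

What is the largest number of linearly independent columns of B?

1

Row reduce to echelon form.
R2 ← R2 − R1: [0, 0, 0, 0, 0]
R3 ← R3 − R1: [0, 0, 0, 0, 0]
R4 ← R4 − (2)·R1: [0, 0, 0, 0, 0]
R5 ← R5 + (2)·R1: [0, 0, 0, 0, 0]
R6 ← R6 + (2)·R1: [0, 0, 0, 0, 0]
Echelon form has 1 nonzero row, so rank(B) = 1.
The rank gives the maximum number of linearly independent columns: 1.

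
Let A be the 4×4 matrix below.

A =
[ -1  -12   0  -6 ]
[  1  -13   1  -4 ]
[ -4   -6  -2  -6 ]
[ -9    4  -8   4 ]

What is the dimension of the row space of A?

3

Row reduce to echelon form.
R2 ← R2 + R1: [0, -25, 1, -10]
R3 ← R3 − (4)·R1: [0, 42, -2, 18]
R4 ← R4 − (9)·R1: [0, 112, -8, 58]
R3 ← R3 + (42/25)·R2: [0, 0, -8/25, 6/5]
R4 ← R4 + (112/25)·R2: [0, 0, -88/25, 66/5]
R4 ← R4 − (11)·R3: [0, 0, 0, 0]
Echelon form has 3 nonzero rows, so rank(A) = 3.
The row space has dimension equal to the rank: 3.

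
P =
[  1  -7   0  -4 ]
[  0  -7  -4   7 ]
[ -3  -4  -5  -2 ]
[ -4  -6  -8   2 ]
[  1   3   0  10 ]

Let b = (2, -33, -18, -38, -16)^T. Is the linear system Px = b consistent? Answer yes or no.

Row reduce the augmented matrix [P | b].
R3 ← R3 + (3)·R1: [0, -25, -5, -14, -12]
R4 ← R4 + (4)·R1: [0, -34, -8, -14, -30]
R5 ← R5 − R1: [0, 10, 0, 14, -18]
R3 ← R3 − (25/7)·R2: [0, 0, 65/7, -39, 741/7]
R4 ← R4 − (34/7)·R2: [0, 0, 80/7, -48, 912/7]
R5 ← R5 + (10/7)·R2: [0, 0, -40/7, 24, -456/7]
R4 ← R4 − (16/13)·R3: [0, 0, 0, 0, 0]
R5 ← R5 + (8/13)·R3: [0, 0, 0, 0, 0]
The echelon form has 3 nonzero rows, and every pivot lies in the first 4 columns, so rank(P) = rank([P|b]) = 3.
The system is consistent.

yes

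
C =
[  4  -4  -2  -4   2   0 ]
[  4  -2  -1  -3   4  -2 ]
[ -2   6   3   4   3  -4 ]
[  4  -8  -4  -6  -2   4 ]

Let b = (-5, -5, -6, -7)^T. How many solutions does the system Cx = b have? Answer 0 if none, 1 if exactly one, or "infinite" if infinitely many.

Row reduce the augmented matrix [C | b].
R2 ← R2 − R1: [0, 2, 1, 1, 2, -2, 0]
R3 ← R3 + (1/2)·R1: [0, 4, 2, 2, 4, -4, -17/2]
R4 ← R4 − R1: [0, -4, -2, -2, -4, 4, -2]
R3 ← R3 − (2)·R2: [0, 0, 0, 0, 0, 0, -17/2]
R4 ← R4 + (2)·R2: [0, 0, 0, 0, 0, 0, -2]
R4 ← R4 − (4/17)·R3: [0, 0, 0, 0, 0, 0, 0]
The echelon form has 3 nonzero rows; the last pivot sits in the augmented column, so rank(C) = 2 but rank([C|b]) = 3.
Since the ranks differ, the system is inconsistent.
It has no solutions.

0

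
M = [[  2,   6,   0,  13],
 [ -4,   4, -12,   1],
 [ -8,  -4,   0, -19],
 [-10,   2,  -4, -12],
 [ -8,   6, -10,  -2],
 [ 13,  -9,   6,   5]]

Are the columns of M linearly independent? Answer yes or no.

no

Row reduce M to echelon form.
R2 ← R2 + (2)·R1: [0, 16, -12, 27]
R3 ← R3 + (4)·R1: [0, 20, 0, 33]
R4 ← R4 + (5)·R1: [0, 32, -4, 53]
R5 ← R5 + (4)·R1: [0, 30, -10, 50]
R6 ← R6 − (13/2)·R1: [0, -48, 6, -159/2]
R3 ← R3 − (5/4)·R2: [0, 0, 15, -3/4]
R4 ← R4 − (2)·R2: [0, 0, 20, -1]
R5 ← R5 − (15/8)·R2: [0, 0, 25/2, -5/8]
R6 ← R6 + (3)·R2: [0, 0, -30, 3/2]
R4 ← R4 − (4/3)·R3: [0, 0, 0, 0]
R5 ← R5 − (5/6)·R3: [0, 0, 0, 0]
R6 ← R6 + (2)·R3: [0, 0, 0, 0]
3 pivots among 4 columns.
Only 3 < 4 pivot columns, so the columns are linearly dependent.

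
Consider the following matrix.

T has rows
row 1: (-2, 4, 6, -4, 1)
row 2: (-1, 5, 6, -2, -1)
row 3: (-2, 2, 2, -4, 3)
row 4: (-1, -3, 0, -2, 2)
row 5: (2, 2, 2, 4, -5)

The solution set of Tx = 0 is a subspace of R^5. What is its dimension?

Row reduce to echelon form.
R2 ← R2 − (1/2)·R1: [0, 3, 3, 0, -3/2]
R3 ← R3 − R1: [0, -2, -4, 0, 2]
R4 ← R4 − (1/2)·R1: [0, -5, -3, 0, 3/2]
R5 ← R5 + R1: [0, 6, 8, 0, -4]
R3 ← R3 + (2/3)·R2: [0, 0, -2, 0, 1]
R4 ← R4 + (5/3)·R2: [0, 0, 2, 0, -1]
R5 ← R5 − (2)·R2: [0, 0, 2, 0, -1]
R4 ← R4 + R3: [0, 0, 0, 0, 0]
R5 ← R5 + R3: [0, 0, 0, 0, 0]
3 nonzero rows, so rank(T) = 3.
T has 5 columns; by rank–nullity, nullity = 5 − 3 = 2.

2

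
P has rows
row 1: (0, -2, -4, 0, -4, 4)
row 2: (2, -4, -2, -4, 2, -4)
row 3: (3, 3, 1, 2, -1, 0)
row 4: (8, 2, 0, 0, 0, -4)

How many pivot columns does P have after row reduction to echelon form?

Row reduce to echelon form.
Swap R1 ↔ R2
R3 ← R3 − (3/2)·R1: [0, 9, 4, 8, -4, 6]
R4 ← R4 − (4)·R1: [0, 18, 8, 16, -8, 12]
R3 ← R3 + (9/2)·R2: [0, 0, -14, 8, -22, 24]
R4 ← R4 + (9)·R2: [0, 0, -28, 16, -44, 48]
R4 ← R4 − (2)·R3: [0, 0, 0, 0, 0, 0]
Echelon form has 3 nonzero rows, so rank(P) = 3.
Each nonzero row contributes one pivot column: 3 pivot columns.

3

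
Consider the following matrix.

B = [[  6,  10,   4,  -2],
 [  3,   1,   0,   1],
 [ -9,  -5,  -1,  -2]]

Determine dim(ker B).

2

Row reduce to echelon form.
R2 ← R2 − (1/2)·R1: [0, -4, -2, 2]
R3 ← R3 + (3/2)·R1: [0, 10, 5, -5]
R3 ← R3 + (5/2)·R2: [0, 0, 0, 0]
2 nonzero rows, so rank(B) = 2.
B has 4 columns; by rank–nullity, nullity = 4 − 2 = 2.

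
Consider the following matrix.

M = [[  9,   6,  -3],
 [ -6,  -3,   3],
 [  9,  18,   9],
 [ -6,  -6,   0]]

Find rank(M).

Row reduce to echelon form.
R2 ← R2 + (2/3)·R1: [0, 1, 1]
R3 ← R3 − R1: [0, 12, 12]
R4 ← R4 + (2/3)·R1: [0, -2, -2]
R3 ← R3 − (12)·R2: [0, 0, 0]
R4 ← R4 + (2)·R2: [0, 0, 0]
Echelon form has 2 nonzero rows, so rank(M) = 2.

2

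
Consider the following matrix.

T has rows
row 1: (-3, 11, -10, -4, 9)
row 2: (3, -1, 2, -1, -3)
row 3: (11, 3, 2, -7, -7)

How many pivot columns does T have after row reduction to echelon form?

Row reduce to echelon form.
R2 ← R2 + R1: [0, 10, -8, -5, 6]
R3 ← R3 + (11/3)·R1: [0, 130/3, -104/3, -65/3, 26]
R3 ← R3 − (13/3)·R2: [0, 0, 0, 0, 0]
Echelon form has 2 nonzero rows, so rank(T) = 2.
Each nonzero row contributes one pivot column: 2 pivot columns.

2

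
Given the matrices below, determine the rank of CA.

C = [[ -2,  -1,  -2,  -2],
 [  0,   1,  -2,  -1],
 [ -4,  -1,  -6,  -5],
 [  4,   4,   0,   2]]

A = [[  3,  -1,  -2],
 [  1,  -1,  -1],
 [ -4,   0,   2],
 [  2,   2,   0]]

2

First compute CA:
[[ -3,  -1,   1],
 [  7,  -3,  -5],
 [  1,  -5,  -3],
 [ 20,  -4, -12]]
Now row reduce the product.
R2 ← R2 + (7/3)·R1: [0, -16/3, -8/3]
R3 ← R3 + (1/3)·R1: [0, -16/3, -8/3]
R4 ← R4 + (20/3)·R1: [0, -32/3, -16/3]
R3 ← R3 − R2: [0, 0, 0]
R4 ← R4 − (2)·R2: [0, 0, 0]
2 nonzero rows, so rank(CA) = 2.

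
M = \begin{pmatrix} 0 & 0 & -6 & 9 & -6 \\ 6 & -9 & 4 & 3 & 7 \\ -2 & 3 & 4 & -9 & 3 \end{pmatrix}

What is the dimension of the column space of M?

2

Row reduce to echelon form.
Swap R1 ↔ R2
R3 ← R3 + (1/3)·R1: [0, 0, 16/3, -8, 16/3]
R3 ← R3 + (8/9)·R2: [0, 0, 0, 0, 0]
Echelon form has 2 nonzero rows, so rank(M) = 2.
The column space has dimension equal to the rank: 2.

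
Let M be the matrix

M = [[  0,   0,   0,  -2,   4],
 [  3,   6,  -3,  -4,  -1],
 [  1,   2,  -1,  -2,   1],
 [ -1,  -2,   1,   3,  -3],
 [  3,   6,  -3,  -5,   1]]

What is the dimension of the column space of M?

2

Row reduce to echelon form.
Swap R1 ↔ R2
R3 ← R3 − (1/3)·R1: [0, 0, 0, -2/3, 4/3]
R4 ← R4 + (1/3)·R1: [0, 0, 0, 5/3, -10/3]
R5 ← R5 − R1: [0, 0, 0, -1, 2]
R3 ← R3 − (1/3)·R2: [0, 0, 0, 0, 0]
R4 ← R4 + (5/6)·R2: [0, 0, 0, 0, 0]
R5 ← R5 − (1/2)·R2: [0, 0, 0, 0, 0]
Echelon form has 2 nonzero rows, so rank(M) = 2.
The column space has dimension equal to the rank: 2.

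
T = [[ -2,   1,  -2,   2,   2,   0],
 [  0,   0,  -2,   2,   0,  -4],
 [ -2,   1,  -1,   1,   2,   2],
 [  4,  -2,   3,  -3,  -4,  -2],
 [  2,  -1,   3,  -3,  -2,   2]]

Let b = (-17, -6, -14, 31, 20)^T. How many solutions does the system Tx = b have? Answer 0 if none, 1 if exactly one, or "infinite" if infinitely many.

infinite

Row reduce the augmented matrix [T | b].
R3 ← R3 − R1: [0, 0, 1, -1, 0, 2, 3]
R4 ← R4 + (2)·R1: [0, 0, -1, 1, 0, -2, -3]
R5 ← R5 + R1: [0, 0, 1, -1, 0, 2, 3]
R3 ← R3 + (1/2)·R2: [0, 0, 0, 0, 0, 0, 0]
R4 ← R4 − (1/2)·R2: [0, 0, 0, 0, 0, 0, 0]
R5 ← R5 + (1/2)·R2: [0, 0, 0, 0, 0, 0, 0]
The echelon form has 2 nonzero rows, and every pivot lies in the first 6 columns, so rank(T) = rank([T|b]) = 2.
The system is consistent.
rank = 2 < 6 unknowns, so there are infinitely many solutions.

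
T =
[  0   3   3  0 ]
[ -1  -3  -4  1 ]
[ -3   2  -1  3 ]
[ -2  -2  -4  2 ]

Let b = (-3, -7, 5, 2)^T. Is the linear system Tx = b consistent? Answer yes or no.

Row reduce the augmented matrix [T | b].
Swap R1 ↔ R2
R3 ← R3 − (3)·R1: [0, 11, 11, 0, 26]
R4 ← R4 − (2)·R1: [0, 4, 4, 0, 16]
R3 ← R3 − (11/3)·R2: [0, 0, 0, 0, 37]
R4 ← R4 − (4/3)·R2: [0, 0, 0, 0, 20]
R4 ← R4 − (20/37)·R3: [0, 0, 0, 0, 0]
The echelon form has 3 nonzero rows; the last pivot sits in the augmented column, so rank(T) = 2 but rank([T|b]) = 3.
Since the ranks differ, the system is inconsistent.

no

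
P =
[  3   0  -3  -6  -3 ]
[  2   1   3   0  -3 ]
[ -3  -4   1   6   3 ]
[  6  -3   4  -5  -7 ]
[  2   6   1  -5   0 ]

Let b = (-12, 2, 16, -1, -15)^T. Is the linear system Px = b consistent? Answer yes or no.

Row reduce the augmented matrix [P | b].
R2 ← R2 − (2/3)·R1: [0, 1, 5, 4, -1, 10]
R3 ← R3 + R1: [0, -4, -2, 0, 0, 4]
R4 ← R4 − (2)·R1: [0, -3, 10, 7, -1, 23]
R5 ← R5 − (2/3)·R1: [0, 6, 3, -1, 2, -7]
R3 ← R3 + (4)·R2: [0, 0, 18, 16, -4, 44]
R4 ← R4 + (3)·R2: [0, 0, 25, 19, -4, 53]
R5 ← R5 − (6)·R2: [0, 0, -27, -25, 8, -67]
R4 ← R4 − (25/18)·R3: [0, 0, 0, -29/9, 14/9, -73/9]
R5 ← R5 + (3/2)·R3: [0, 0, 0, -1, 2, -1]
R5 ← R5 − (9/29)·R4: [0, 0, 0, 0, 44/29, 44/29]
The echelon form has 5 nonzero rows, and every pivot lies in the first 5 columns, so rank(P) = rank([P|b]) = 5.
The system is consistent.

yes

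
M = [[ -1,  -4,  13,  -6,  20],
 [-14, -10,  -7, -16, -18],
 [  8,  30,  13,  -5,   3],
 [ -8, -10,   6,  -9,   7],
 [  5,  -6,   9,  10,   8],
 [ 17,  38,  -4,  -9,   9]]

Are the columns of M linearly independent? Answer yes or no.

yes

Row reduce M to echelon form.
R2 ← R2 − (14)·R1: [0, 46, -189, 68, -298]
R3 ← R3 + (8)·R1: [0, -2, 117, -53, 163]
R4 ← R4 − (8)·R1: [0, 22, -98, 39, -153]
R5 ← R5 + (5)·R1: [0, -26, 74, -20, 108]
R6 ← R6 + (17)·R1: [0, -30, 217, -111, 349]
R3 ← R3 + (1/23)·R2: [0, 0, 2502/23, -1151/23, 3451/23]
R4 ← R4 − (11/23)·R2: [0, 0, -175/23, 149/23, -241/23]
R5 ← R5 + (13/23)·R2: [0, 0, -755/23, 424/23, -1390/23]
R6 ← R6 + (15/23)·R2: [0, 0, 2156/23, -1533/23, 3557/23]
R4 ← R4 + (175/2502)·R3: [0, 0, 0, 7451/2502, 41/2502]
R5 ← R5 + (755/2502)·R3: [0, 0, 0, 8341/2502, -37925/2502]
R6 ← R6 − (1078/1251)·R3: [0, 0, 0, -29435/1251, 31723/1251]
R5 ← R5 − (8341/7451)·R4: [0, 0, 0, 0, -113078/7451]
R6 ← R6 + (58870/7451)·R4: [0, 0, 0, 0, 189908/7451]
R6 ← R6 + (482/287)·R5: [0, 0, 0, 0, 0]
5 pivots among 5 columns.
Every column is a pivot column, so the columns are linearly independent.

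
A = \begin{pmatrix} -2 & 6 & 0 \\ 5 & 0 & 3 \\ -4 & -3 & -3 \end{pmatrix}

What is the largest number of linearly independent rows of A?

2

Row reduce to echelon form.
R2 ← R2 + (5/2)·R1: [0, 15, 3]
R3 ← R3 − (2)·R1: [0, -15, -3]
R3 ← R3 + R2: [0, 0, 0]
Echelon form has 2 nonzero rows, so rank(A) = 2.
The rank gives the maximum number of linearly independent rows: 2.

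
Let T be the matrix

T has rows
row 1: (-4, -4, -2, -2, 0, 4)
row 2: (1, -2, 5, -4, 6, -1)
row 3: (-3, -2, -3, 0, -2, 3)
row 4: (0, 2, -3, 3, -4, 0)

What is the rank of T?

2

Row reduce to echelon form.
R2 ← R2 + (1/4)·R1: [0, -3, 9/2, -9/2, 6, 0]
R3 ← R3 − (3/4)·R1: [0, 1, -3/2, 3/2, -2, 0]
R3 ← R3 + (1/3)·R2: [0, 0, 0, 0, 0, 0]
R4 ← R4 + (2/3)·R2: [0, 0, 0, 0, 0, 0]
Echelon form has 2 nonzero rows, so rank(T) = 2.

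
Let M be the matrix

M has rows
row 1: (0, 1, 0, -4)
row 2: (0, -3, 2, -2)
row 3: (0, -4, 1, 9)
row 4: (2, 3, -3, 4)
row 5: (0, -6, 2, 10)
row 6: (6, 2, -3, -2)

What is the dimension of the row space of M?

Row reduce to echelon form.
Swap R1 ↔ R4
R6 ← R6 − (3)·R1: [0, -7, 6, -14]
R3 ← R3 − (4/3)·R2: [0, 0, -5/3, 35/3]
R4 ← R4 + (1/3)·R2: [0, 0, 2/3, -14/3]
R5 ← R5 − (2)·R2: [0, 0, -2, 14]
R6 ← R6 − (7/3)·R2: [0, 0, 4/3, -28/3]
R4 ← R4 + (2/5)·R3: [0, 0, 0, 0]
R5 ← R5 − (6/5)·R3: [0, 0, 0, 0]
R6 ← R6 + (4/5)·R3: [0, 0, 0, 0]
Echelon form has 3 nonzero rows, so rank(M) = 3.
The row space has dimension equal to the rank: 3.

3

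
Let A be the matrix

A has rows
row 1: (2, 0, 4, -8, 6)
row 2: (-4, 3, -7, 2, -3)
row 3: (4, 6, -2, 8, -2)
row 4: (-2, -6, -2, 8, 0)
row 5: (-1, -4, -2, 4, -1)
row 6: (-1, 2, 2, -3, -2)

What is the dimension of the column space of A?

Row reduce to echelon form.
R2 ← R2 + (2)·R1: [0, 3, 1, -14, 9]
R3 ← R3 − (2)·R1: [0, 6, -10, 24, -14]
R4 ← R4 + R1: [0, -6, 2, 0, 6]
R5 ← R5 + (1/2)·R1: [0, -4, 0, 0, 2]
R6 ← R6 + (1/2)·R1: [0, 2, 4, -7, 1]
R3 ← R3 − (2)·R2: [0, 0, -12, 52, -32]
R4 ← R4 + (2)·R2: [0, 0, 4, -28, 24]
R5 ← R5 + (4/3)·R2: [0, 0, 4/3, -56/3, 14]
R6 ← R6 − (2/3)·R2: [0, 0, 10/3, 7/3, -5]
R4 ← R4 + (1/3)·R3: [0, 0, 0, -32/3, 40/3]
R5 ← R5 + (1/9)·R3: [0, 0, 0, -116/9, 94/9]
R6 ← R6 + (5/18)·R3: [0, 0, 0, 151/9, -125/9]
R5 ← R5 − (29/24)·R4: [0, 0, 0, 0, -17/3]
R6 ← R6 + (151/96)·R4: [0, 0, 0, 0, 85/12]
R6 ← R6 + (5/4)·R5: [0, 0, 0, 0, 0]
Echelon form has 5 nonzero rows, so rank(A) = 5.
The column space has dimension equal to the rank: 5.

5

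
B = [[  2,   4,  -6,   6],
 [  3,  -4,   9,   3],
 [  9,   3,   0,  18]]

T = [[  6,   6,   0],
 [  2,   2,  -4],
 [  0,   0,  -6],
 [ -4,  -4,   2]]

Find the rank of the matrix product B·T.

First compute BT:
[[ -4,  -4,  32],
 [ -2,  -2, -32],
 [-12, -12,  24]]
Now row reduce the product.
R2 ← R2 − (1/2)·R1: [0, 0, -48]
R3 ← R3 − (3)·R1: [0, 0, -72]
R3 ← R3 − (3/2)·R2: [0, 0, 0]
2 nonzero rows, so rank(BT) = 2.

2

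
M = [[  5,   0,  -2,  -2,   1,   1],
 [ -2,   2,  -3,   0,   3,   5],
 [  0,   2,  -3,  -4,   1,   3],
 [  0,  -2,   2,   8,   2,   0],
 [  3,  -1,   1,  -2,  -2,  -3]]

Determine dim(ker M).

3

Row reduce to echelon form.
R2 ← R2 + (2/5)·R1: [0, 2, -19/5, -4/5, 17/5, 27/5]
R5 ← R5 − (3/5)·R1: [0, -1, 11/5, -4/5, -13/5, -18/5]
R3 ← R3 − R2: [0, 0, 4/5, -16/5, -12/5, -12/5]
R4 ← R4 + R2: [0, 0, -9/5, 36/5, 27/5, 27/5]
R5 ← R5 + (1/2)·R2: [0, 0, 3/10, -6/5, -9/10, -9/10]
R4 ← R4 + (9/4)·R3: [0, 0, 0, 0, 0, 0]
R5 ← R5 − (3/8)·R3: [0, 0, 0, 0, 0, 0]
3 nonzero rows, so rank(M) = 3.
M has 6 columns; by rank–nullity, nullity = 6 − 3 = 3.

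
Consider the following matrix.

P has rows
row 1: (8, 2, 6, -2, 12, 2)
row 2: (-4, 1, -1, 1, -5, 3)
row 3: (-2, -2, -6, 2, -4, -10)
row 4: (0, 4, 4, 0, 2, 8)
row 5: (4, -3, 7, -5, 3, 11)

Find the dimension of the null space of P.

Row reduce to echelon form.
R2 ← R2 + (1/2)·R1: [0, 2, 2, 0, 1, 4]
R3 ← R3 + (1/4)·R1: [0, -3/2, -9/2, 3/2, -1, -19/2]
R5 ← R5 − (1/2)·R1: [0, -4, 4, -4, -3, 10]
R3 ← R3 + (3/4)·R2: [0, 0, -3, 3/2, -1/4, -13/2]
R4 ← R4 − (2)·R2: [0, 0, 0, 0, 0, 0]
R5 ← R5 + (2)·R2: [0, 0, 8, -4, -1, 18]
R5 ← R5 + (8/3)·R3: [0, 0, 0, 0, -5/3, 2/3]
Swap R4 ↔ R5
4 nonzero rows, so rank(P) = 4.
P has 6 columns; by rank–nullity, nullity = 6 − 4 = 2.

2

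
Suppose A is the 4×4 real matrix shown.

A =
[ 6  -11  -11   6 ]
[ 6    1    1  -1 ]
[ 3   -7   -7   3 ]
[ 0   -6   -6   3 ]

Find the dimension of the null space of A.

Row reduce to echelon form.
R2 ← R2 − R1: [0, 12, 12, -7]
R3 ← R3 − (1/2)·R1: [0, -3/2, -3/2, 0]
R3 ← R3 + (1/8)·R2: [0, 0, 0, -7/8]
R4 ← R4 + (1/2)·R2: [0, 0, 0, -1/2]
R4 ← R4 − (4/7)·R3: [0, 0, 0, 0]
3 nonzero rows, so rank(A) = 3.
A has 4 columns; by rank–nullity, nullity = 4 − 3 = 1.

1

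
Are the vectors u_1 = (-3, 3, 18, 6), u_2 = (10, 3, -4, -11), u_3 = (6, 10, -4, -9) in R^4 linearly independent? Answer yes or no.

yes

Form the matrix with these vectors as rows and row reduce.
R2 ← R2 + (10/3)·R1: [0, 13, 56, 9]
R3 ← R3 + (2)·R1: [0, 16, 32, 3]
R3 ← R3 − (16/13)·R2: [0, 0, -480/13, -105/13]
3 nonzero rows, so the 3 vectors span a space of dimension 3.
Since 3 = 3, the vectors are linearly independent.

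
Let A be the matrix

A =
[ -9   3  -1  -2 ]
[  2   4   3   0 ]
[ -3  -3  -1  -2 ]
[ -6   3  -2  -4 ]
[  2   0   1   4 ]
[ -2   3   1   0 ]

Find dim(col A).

Row reduce to echelon form.
R2 ← R2 + (2/9)·R1: [0, 14/3, 25/9, -4/9]
R3 ← R3 − (1/3)·R1: [0, -4, -2/3, -4/3]
R4 ← R4 − (2/3)·R1: [0, 1, -4/3, -8/3]
R5 ← R5 + (2/9)·R1: [0, 2/3, 7/9, 32/9]
R6 ← R6 − (2/9)·R1: [0, 7/3, 11/9, 4/9]
R3 ← R3 + (6/7)·R2: [0, 0, 12/7, -12/7]
R4 ← R4 − (3/14)·R2: [0, 0, -27/14, -18/7]
R5 ← R5 − (1/7)·R2: [0, 0, 8/21, 76/21]
R6 ← R6 − (1/2)·R2: [0, 0, -1/6, 2/3]
R4 ← R4 + (9/8)·R3: [0, 0, 0, -9/2]
R5 ← R5 − (2/9)·R3: [0, 0, 0, 4]
R6 ← R6 + (7/72)·R3: [0, 0, 0, 1/2]
R5 ← R5 + (8/9)·R4: [0, 0, 0, 0]
R6 ← R6 + (1/9)·R4: [0, 0, 0, 0]
Echelon form has 4 nonzero rows, so rank(A) = 4.
The column space has dimension equal to the rank: 4.

4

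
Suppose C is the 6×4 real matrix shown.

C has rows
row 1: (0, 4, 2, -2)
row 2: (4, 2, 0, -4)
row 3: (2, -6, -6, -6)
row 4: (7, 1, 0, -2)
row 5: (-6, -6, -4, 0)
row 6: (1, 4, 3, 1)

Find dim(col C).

3

Row reduce to echelon form.
Swap R1 ↔ R2
R3 ← R3 − (1/2)·R1: [0, -7, -6, -4]
R4 ← R4 − (7/4)·R1: [0, -5/2, 0, 5]
R5 ← R5 + (3/2)·R1: [0, -3, -4, -6]
R6 ← R6 − (1/4)·R1: [0, 7/2, 3, 2]
R3 ← R3 + (7/4)·R2: [0, 0, -5/2, -15/2]
R4 ← R4 + (5/8)·R2: [0, 0, 5/4, 15/4]
R5 ← R5 + (3/4)·R2: [0, 0, -5/2, -15/2]
R6 ← R6 − (7/8)·R2: [0, 0, 5/4, 15/4]
R4 ← R4 + (1/2)·R3: [0, 0, 0, 0]
R5 ← R5 − R3: [0, 0, 0, 0]
R6 ← R6 + (1/2)·R3: [0, 0, 0, 0]
Echelon form has 3 nonzero rows, so rank(C) = 3.
The column space has dimension equal to the rank: 3.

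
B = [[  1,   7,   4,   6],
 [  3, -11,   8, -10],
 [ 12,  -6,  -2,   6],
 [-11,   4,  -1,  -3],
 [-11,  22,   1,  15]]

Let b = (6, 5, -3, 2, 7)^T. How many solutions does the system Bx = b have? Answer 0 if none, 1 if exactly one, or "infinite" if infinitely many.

0

Row reduce the augmented matrix [B | b].
R2 ← R2 − (3)·R1: [0, -32, -4, -28, -13]
R3 ← R3 − (12)·R1: [0, -90, -50, -66, -75]
R4 ← R4 + (11)·R1: [0, 81, 43, 63, 68]
R5 ← R5 + (11)·R1: [0, 99, 45, 81, 73]
R3 ← R3 − (45/16)·R2: [0, 0, -155/4, 51/4, -615/16]
R4 ← R4 + (81/32)·R2: [0, 0, 263/8, -63/8, 1123/32]
R5 ← R5 + (99/32)·R2: [0, 0, 261/8, -45/8, 1049/32]
R4 ← R4 + (263/310)·R3: [0, 0, 0, 456/155, 77/31]
R5 ← R5 + (261/310)·R3: [0, 0, 0, 792/155, 13/31]
R5 ← R5 − (33/19)·R4: [0, 0, 0, 0, -74/19]
The echelon form has 5 nonzero rows; the last pivot sits in the augmented column, so rank(B) = 4 but rank([B|b]) = 5.
Since the ranks differ, the system is inconsistent.
It has no solutions.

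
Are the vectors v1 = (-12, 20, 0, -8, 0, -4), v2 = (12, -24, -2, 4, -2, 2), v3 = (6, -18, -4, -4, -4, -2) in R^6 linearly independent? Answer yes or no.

Form the matrix with these vectors as rows and row reduce.
R2 ← R2 + R1: [0, -4, -2, -4, -2, -2]
R3 ← R3 + (1/2)·R1: [0, -8, -4, -8, -4, -4]
R3 ← R3 − (2)·R2: [0, 0, 0, 0, 0, 0]
2 nonzero rows, so the 3 vectors span a space of dimension 2.
Since 2 < 3, the vectors are linearly dependent.

no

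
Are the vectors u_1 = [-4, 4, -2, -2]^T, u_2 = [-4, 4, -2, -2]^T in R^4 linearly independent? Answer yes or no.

no

Form the matrix with these vectors as rows and row reduce.
R2 ← R2 − R1: [0, 0, 0, 0]
1 nonzero row, so the 2 vectors span a space of dimension 1.
Since 1 < 2, the vectors are linearly dependent.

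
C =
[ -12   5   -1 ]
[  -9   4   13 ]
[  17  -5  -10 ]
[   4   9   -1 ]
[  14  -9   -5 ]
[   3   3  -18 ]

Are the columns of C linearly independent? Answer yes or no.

yes

Row reduce C to echelon form.
R2 ← R2 − (3/4)·R1: [0, 1/4, 55/4]
R3 ← R3 + (17/12)·R1: [0, 25/12, -137/12]
R4 ← R4 + (1/3)·R1: [0, 32/3, -4/3]
R5 ← R5 + (7/6)·R1: [0, -19/6, -37/6]
R6 ← R6 + (1/4)·R1: [0, 17/4, -73/4]
R3 ← R3 − (25/3)·R2: [0, 0, -126]
R4 ← R4 − (128/3)·R2: [0, 0, -588]
R5 ← R5 + (38/3)·R2: [0, 0, 168]
R6 ← R6 − (17)·R2: [0, 0, -252]
R4 ← R4 − (14/3)·R3: [0, 0, 0]
R5 ← R5 + (4/3)·R3: [0, 0, 0]
R6 ← R6 − (2)·R3: [0, 0, 0]
3 pivots among 3 columns.
Every column is a pivot column, so the columns are linearly independent.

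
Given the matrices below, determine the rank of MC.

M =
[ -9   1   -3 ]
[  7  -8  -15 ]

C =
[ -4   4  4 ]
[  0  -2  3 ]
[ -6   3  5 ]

2

First compute MC:
[[ 54, -47, -48],
 [ 62,  -1, -71]]
Now row reduce the product.
R2 ← R2 − (31/27)·R1: [0, 1430/27, -143/9]
2 nonzero rows, so rank(MC) = 2.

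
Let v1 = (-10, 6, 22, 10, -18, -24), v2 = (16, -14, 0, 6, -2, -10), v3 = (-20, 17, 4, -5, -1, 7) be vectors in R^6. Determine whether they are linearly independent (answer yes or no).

no

Form the matrix with these vectors as rows and row reduce.
R2 ← R2 + (8/5)·R1: [0, -22/5, 176/5, 22, -154/5, -242/5]
R3 ← R3 − (2)·R1: [0, 5, -40, -25, 35, 55]
R3 ← R3 + (25/22)·R2: [0, 0, 0, 0, 0, 0]
2 nonzero rows, so the 3 vectors span a space of dimension 2.
Since 2 < 3, the vectors are linearly dependent.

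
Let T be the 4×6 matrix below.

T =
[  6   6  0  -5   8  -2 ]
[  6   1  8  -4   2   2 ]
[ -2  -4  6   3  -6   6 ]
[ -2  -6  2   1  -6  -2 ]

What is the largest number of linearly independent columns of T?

3

Row reduce to echelon form.
R2 ← R2 − R1: [0, -5, 8, 1, -6, 4]
R3 ← R3 + (1/3)·R1: [0, -2, 6, 4/3, -10/3, 16/3]
R4 ← R4 + (1/3)·R1: [0, -4, 2, -2/3, -10/3, -8/3]
R3 ← R3 − (2/5)·R2: [0, 0, 14/5, 14/15, -14/15, 56/15]
R4 ← R4 − (4/5)·R2: [0, 0, -22/5, -22/15, 22/15, -88/15]
R4 ← R4 + (11/7)·R3: [0, 0, 0, 0, 0, 0]
Echelon form has 3 nonzero rows, so rank(T) = 3.
The rank gives the maximum number of linearly independent columns: 3.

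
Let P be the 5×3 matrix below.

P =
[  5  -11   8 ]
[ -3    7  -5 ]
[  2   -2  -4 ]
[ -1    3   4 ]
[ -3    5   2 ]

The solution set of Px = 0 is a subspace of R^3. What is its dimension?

0

Row reduce to echelon form.
R2 ← R2 + (3/5)·R1: [0, 2/5, -1/5]
R3 ← R3 − (2/5)·R1: [0, 12/5, -36/5]
R4 ← R4 + (1/5)·R1: [0, 4/5, 28/5]
R5 ← R5 + (3/5)·R1: [0, -8/5, 34/5]
R3 ← R3 − (6)·R2: [0, 0, -6]
R4 ← R4 − (2)·R2: [0, 0, 6]
R5 ← R5 + (4)·R2: [0, 0, 6]
R4 ← R4 + R3: [0, 0, 0]
R5 ← R5 + R3: [0, 0, 0]
3 nonzero rows, so rank(P) = 3.
P has 3 columns; by rank–nullity, nullity = 3 − 3 = 0.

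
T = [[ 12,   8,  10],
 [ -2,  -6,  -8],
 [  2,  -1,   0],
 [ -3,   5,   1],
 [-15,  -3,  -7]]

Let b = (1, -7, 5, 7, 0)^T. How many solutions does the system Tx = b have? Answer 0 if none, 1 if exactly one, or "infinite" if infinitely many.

0

Row reduce the augmented matrix [T | b].
R2 ← R2 + (1/6)·R1: [0, -14/3, -19/3, -41/6]
R3 ← R3 − (1/6)·R1: [0, -7/3, -5/3, 29/6]
R4 ← R4 + (1/4)·R1: [0, 7, 7/2, 29/4]
R5 ← R5 + (5/4)·R1: [0, 7, 11/2, 5/4]
R3 ← R3 − (1/2)·R2: [0, 0, 3/2, 33/4]
R4 ← R4 + (3/2)·R2: [0, 0, -6, -3]
R5 ← R5 + (3/2)·R2: [0, 0, -4, -9]
R4 ← R4 + (4)·R3: [0, 0, 0, 30]
R5 ← R5 + (8/3)·R3: [0, 0, 0, 13]
R5 ← R5 − (13/30)·R4: [0, 0, 0, 0]
The echelon form has 4 nonzero rows; the last pivot sits in the augmented column, so rank(T) = 3 but rank([T|b]) = 4.
Since the ranks differ, the system is inconsistent.
It has no solutions.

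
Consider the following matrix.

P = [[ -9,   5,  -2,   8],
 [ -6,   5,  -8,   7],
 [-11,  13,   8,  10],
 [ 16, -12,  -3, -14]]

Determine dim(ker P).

1

Row reduce to echelon form.
R2 ← R2 − (2/3)·R1: [0, 5/3, -20/3, 5/3]
R3 ← R3 − (11/9)·R1: [0, 62/9, 94/9, 2/9]
R4 ← R4 + (16/9)·R1: [0, -28/9, -59/9, 2/9]
R3 ← R3 − (62/15)·R2: [0, 0, 38, -20/3]
R4 ← R4 + (28/15)·R2: [0, 0, -19, 10/3]
R4 ← R4 + (1/2)·R3: [0, 0, 0, 0]
3 nonzero rows, so rank(P) = 3.
P has 4 columns; by rank–nullity, nullity = 4 − 3 = 1.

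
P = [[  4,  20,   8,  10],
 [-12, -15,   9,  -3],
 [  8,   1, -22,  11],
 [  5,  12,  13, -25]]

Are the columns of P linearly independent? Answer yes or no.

Row reduce P to echelon form.
R2 ← R2 + (3)·R1: [0, 45, 33, 27]
R3 ← R3 − (2)·R1: [0, -39, -38, -9]
R4 ← R4 − (5/4)·R1: [0, -13, 3, -75/2]
R3 ← R3 + (13/15)·R2: [0, 0, -47/5, 72/5]
R4 ← R4 + (13/45)·R2: [0, 0, 188/15, -297/10]
R4 ← R4 + (4/3)·R3: [0, 0, 0, -21/2]
4 pivots among 4 columns.
Every column is a pivot column, so the columns are linearly independent.

yes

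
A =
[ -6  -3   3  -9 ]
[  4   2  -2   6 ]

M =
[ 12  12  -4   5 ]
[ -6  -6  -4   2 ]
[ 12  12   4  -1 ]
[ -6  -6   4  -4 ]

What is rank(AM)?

1

First compute AM:
[[ 36,  36,  12,  -3],
 [-24, -24,  -8,   2]]
Now row reduce the product.
R2 ← R2 + (2/3)·R1: [0, 0, 0, 0]
1 nonzero row, so rank(AM) = 1.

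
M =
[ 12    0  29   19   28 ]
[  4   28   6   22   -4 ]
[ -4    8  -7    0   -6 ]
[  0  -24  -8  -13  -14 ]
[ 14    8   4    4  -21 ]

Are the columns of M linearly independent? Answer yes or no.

no

Row reduce M to echelon form.
R2 ← R2 − (1/3)·R1: [0, 28, -11/3, 47/3, -40/3]
R3 ← R3 + (1/3)·R1: [0, 8, 8/3, 19/3, 10/3]
R5 ← R5 − (7/6)·R1: [0, 8, -179/6, -109/6, -161/3]
R3 ← R3 − (2/7)·R2: [0, 0, 26/7, 13/7, 50/7]
R4 ← R4 + (6/7)·R2: [0, 0, -78/7, 3/7, -178/7]
R5 ← R5 − (2/7)·R2: [0, 0, -403/14, -317/14, -349/7]
R4 ← R4 + (3)·R3: [0, 0, 0, 6, -4]
R5 ← R5 + (31/4)·R3: [0, 0, 0, -33/4, 11/2]
R5 ← R5 + (11/8)·R4: [0, 0, 0, 0, 0]
4 pivots among 5 columns.
Only 4 < 5 pivot columns, so the columns are linearly dependent.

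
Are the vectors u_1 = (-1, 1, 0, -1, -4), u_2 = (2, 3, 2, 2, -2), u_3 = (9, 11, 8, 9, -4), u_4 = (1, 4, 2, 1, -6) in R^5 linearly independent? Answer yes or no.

Form the matrix with these vectors as rows and row reduce.
R2 ← R2 + (2)·R1: [0, 5, 2, 0, -10]
R3 ← R3 + (9)·R1: [0, 20, 8, 0, -40]
R4 ← R4 + R1: [0, 5, 2, 0, -10]
R3 ← R3 − (4)·R2: [0, 0, 0, 0, 0]
R4 ← R4 − R2: [0, 0, 0, 0, 0]
2 nonzero rows, so the 4 vectors span a space of dimension 2.
Since 2 < 4, the vectors are linearly dependent.

no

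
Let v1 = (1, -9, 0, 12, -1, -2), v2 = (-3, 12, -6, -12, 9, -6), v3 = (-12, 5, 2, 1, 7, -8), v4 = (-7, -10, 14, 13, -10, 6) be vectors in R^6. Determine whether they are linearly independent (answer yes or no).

Form the matrix with these vectors as rows and row reduce.
R2 ← R2 + (3)·R1: [0, -15, -6, 24, 6, -12]
R3 ← R3 + (12)·R1: [0, -103, 2, 145, -5, -32]
R4 ← R4 + (7)·R1: [0, -73, 14, 97, -17, -8]
R3 ← R3 − (103/15)·R2: [0, 0, 216/5, -99/5, -231/5, 252/5]
R4 ← R4 − (73/15)·R2: [0, 0, 216/5, -99/5, -231/5, 252/5]
R4 ← R4 − R3: [0, 0, 0, 0, 0, 0]
3 nonzero rows, so the 4 vectors span a space of dimension 3.
Since 3 < 4, the vectors are linearly dependent.

no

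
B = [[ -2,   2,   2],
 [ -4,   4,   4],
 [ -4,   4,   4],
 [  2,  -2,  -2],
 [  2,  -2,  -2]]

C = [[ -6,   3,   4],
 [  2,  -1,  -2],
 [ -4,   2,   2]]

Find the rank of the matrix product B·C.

1

First compute BC:
[[  8,  -4,  -8],
 [ 16,  -8, -16],
 [ 16,  -8, -16],
 [ -8,   4,   8],
 [ -8,   4,   8]]
Now row reduce the product.
R2 ← R2 − (2)·R1: [0, 0, 0]
R3 ← R3 − (2)·R1: [0, 0, 0]
R4 ← R4 + R1: [0, 0, 0]
R5 ← R5 + R1: [0, 0, 0]
1 nonzero row, so rank(BC) = 1.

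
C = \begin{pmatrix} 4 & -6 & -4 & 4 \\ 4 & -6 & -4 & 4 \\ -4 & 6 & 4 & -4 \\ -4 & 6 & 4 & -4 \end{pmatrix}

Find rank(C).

1

Row reduce to echelon form.
R2 ← R2 − R1: [0, 0, 0, 0]
R3 ← R3 + R1: [0, 0, 0, 0]
R4 ← R4 + R1: [0, 0, 0, 0]
Echelon form has 1 nonzero row, so rank(C) = 1.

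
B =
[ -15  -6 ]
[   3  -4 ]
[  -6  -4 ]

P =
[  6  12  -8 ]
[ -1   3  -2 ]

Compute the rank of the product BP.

2

First compute BP:
[[-84, -198, 132],
 [ 22,  24, -16],
 [-32, -84,  56]]
Now row reduce the product.
R2 ← R2 + (11/42)·R1: [0, -195/7, 130/7]
R3 ← R3 − (8/21)·R1: [0, -60/7, 40/7]
R3 ← R3 − (4/13)·R2: [0, 0, 0]
2 nonzero rows, so rank(BP) = 2.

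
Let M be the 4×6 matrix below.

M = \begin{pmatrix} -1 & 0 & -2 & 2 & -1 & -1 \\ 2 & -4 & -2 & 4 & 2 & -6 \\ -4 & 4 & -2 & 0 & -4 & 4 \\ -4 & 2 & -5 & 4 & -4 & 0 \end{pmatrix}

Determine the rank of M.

2

Row reduce to echelon form.
R2 ← R2 + (2)·R1: [0, -4, -6, 8, 0, -8]
R3 ← R3 − (4)·R1: [0, 4, 6, -8, 0, 8]
R4 ← R4 − (4)·R1: [0, 2, 3, -4, 0, 4]
R3 ← R3 + R2: [0, 0, 0, 0, 0, 0]
R4 ← R4 + (1/2)·R2: [0, 0, 0, 0, 0, 0]
Echelon form has 2 nonzero rows, so rank(M) = 2.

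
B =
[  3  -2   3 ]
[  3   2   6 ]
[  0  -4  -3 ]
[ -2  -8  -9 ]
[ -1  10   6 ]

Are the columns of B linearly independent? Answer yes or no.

Row reduce B to echelon form.
R2 ← R2 − R1: [0, 4, 3]
R4 ← R4 + (2/3)·R1: [0, -28/3, -7]
R5 ← R5 + (1/3)·R1: [0, 28/3, 7]
R3 ← R3 + R2: [0, 0, 0]
R4 ← R4 + (7/3)·R2: [0, 0, 0]
R5 ← R5 − (7/3)·R2: [0, 0, 0]
2 pivots among 3 columns.
Only 2 < 3 pivot columns, so the columns are linearly dependent.

no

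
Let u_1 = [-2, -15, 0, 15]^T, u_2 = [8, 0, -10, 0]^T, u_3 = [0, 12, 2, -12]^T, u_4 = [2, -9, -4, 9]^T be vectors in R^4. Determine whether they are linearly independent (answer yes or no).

Form the matrix with these vectors as rows and row reduce.
R2 ← R2 + (4)·R1: [0, -60, -10, 60]
R4 ← R4 + R1: [0, -24, -4, 24]
R3 ← R3 + (1/5)·R2: [0, 0, 0, 0]
R4 ← R4 − (2/5)·R2: [0, 0, 0, 0]
2 nonzero rows, so the 4 vectors span a space of dimension 2.
Since 2 < 4, the vectors are linearly dependent.

no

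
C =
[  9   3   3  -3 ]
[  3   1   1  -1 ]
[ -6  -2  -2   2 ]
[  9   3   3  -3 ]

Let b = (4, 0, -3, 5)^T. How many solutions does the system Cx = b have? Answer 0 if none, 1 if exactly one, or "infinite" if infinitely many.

Row reduce the augmented matrix [C | b].
R2 ← R2 − (1/3)·R1: [0, 0, 0, 0, -4/3]
R3 ← R3 + (2/3)·R1: [0, 0, 0, 0, -1/3]
R4 ← R4 − R1: [0, 0, 0, 0, 1]
R3 ← R3 − (1/4)·R2: [0, 0, 0, 0, 0]
R4 ← R4 + (3/4)·R2: [0, 0, 0, 0, 0]
The echelon form has 2 nonzero rows; the last pivot sits in the augmented column, so rank(C) = 1 but rank([C|b]) = 2.
Since the ranks differ, the system is inconsistent.
It has no solutions.

0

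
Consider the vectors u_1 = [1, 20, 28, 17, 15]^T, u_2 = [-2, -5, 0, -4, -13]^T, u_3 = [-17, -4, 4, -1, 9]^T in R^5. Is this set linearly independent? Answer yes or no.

Form the matrix with these vectors as rows and row reduce.
R2 ← R2 + (2)·R1: [0, 35, 56, 30, 17]
R3 ← R3 + (17)·R1: [0, 336, 480, 288, 264]
R3 ← R3 − (48/5)·R2: [0, 0, -288/5, 0, 504/5]
3 nonzero rows, so the 3 vectors span a space of dimension 3.
Since 3 = 3, the vectors are linearly independent.

yes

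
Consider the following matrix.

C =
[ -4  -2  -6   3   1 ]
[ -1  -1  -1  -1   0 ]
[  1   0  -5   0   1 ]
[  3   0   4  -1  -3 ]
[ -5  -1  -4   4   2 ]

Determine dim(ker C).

1

Row reduce to echelon form.
R2 ← R2 − (1/4)·R1: [0, -1/2, 1/2, -7/4, -1/4]
R3 ← R3 + (1/4)·R1: [0, -1/2, -13/2, 3/4, 5/4]
R4 ← R4 + (3/4)·R1: [0, -3/2, -1/2, 5/4, -9/4]
R5 ← R5 − (5/4)·R1: [0, 3/2, 7/2, 1/4, 3/4]
R3 ← R3 − R2: [0, 0, -7, 5/2, 3/2]
R4 ← R4 − (3)·R2: [0, 0, -2, 13/2, -3/2]
R5 ← R5 + (3)·R2: [0, 0, 5, -5, 0]
R4 ← R4 − (2/7)·R3: [0, 0, 0, 81/14, -27/14]
R5 ← R5 + (5/7)·R3: [0, 0, 0, -45/14, 15/14]
R5 ← R5 + (5/9)·R4: [0, 0, 0, 0, 0]
4 nonzero rows, so rank(C) = 4.
C has 5 columns; by rank–nullity, nullity = 5 − 4 = 1.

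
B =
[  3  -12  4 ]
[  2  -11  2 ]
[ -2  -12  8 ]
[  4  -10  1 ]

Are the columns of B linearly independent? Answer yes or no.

Row reduce B to echelon form.
R2 ← R2 − (2/3)·R1: [0, -3, -2/3]
R3 ← R3 + (2/3)·R1: [0, -20, 32/3]
R4 ← R4 − (4/3)·R1: [0, 6, -13/3]
R3 ← R3 − (20/3)·R2: [0, 0, 136/9]
R4 ← R4 + (2)·R2: [0, 0, -17/3]
R4 ← R4 + (3/8)·R3: [0, 0, 0]
3 pivots among 3 columns.
Every column is a pivot column, so the columns are linearly independent.

yes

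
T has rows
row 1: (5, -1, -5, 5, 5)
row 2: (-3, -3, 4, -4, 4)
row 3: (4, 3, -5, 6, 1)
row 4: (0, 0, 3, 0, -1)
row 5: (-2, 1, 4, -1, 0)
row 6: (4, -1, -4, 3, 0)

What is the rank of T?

4

Row reduce to echelon form.
R2 ← R2 + (3/5)·R1: [0, -18/5, 1, -1, 7]
R3 ← R3 − (4/5)·R1: [0, 19/5, -1, 2, -3]
R5 ← R5 + (2/5)·R1: [0, 3/5, 2, 1, 2]
R6 ← R6 − (4/5)·R1: [0, -1/5, 0, -1, -4]
R3 ← R3 + (19/18)·R2: [0, 0, 1/18, 17/18, 79/18]
R5 ← R5 + (1/6)·R2: [0, 0, 13/6, 5/6, 19/6]
R6 ← R6 − (1/18)·R2: [0, 0, -1/18, -17/18, -79/18]
R4 ← R4 − (54)·R3: [0, 0, 0, -51, -238]
R5 ← R5 − (39)·R3: [0, 0, 0, -36, -168]
R6 ← R6 + R3: [0, 0, 0, 0, 0]
R5 ← R5 − (12/17)·R4: [0, 0, 0, 0, 0]
Echelon form has 4 nonzero rows, so rank(T) = 4.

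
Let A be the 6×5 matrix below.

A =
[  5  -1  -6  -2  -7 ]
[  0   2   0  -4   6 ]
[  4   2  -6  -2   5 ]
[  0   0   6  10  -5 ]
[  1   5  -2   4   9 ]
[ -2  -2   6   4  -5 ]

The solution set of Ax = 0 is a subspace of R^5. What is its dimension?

0

Row reduce to echelon form.
R3 ← R3 − (4/5)·R1: [0, 14/5, -6/5, -2/5, 53/5]
R5 ← R5 − (1/5)·R1: [0, 26/5, -4/5, 22/5, 52/5]
R6 ← R6 + (2/5)·R1: [0, -12/5, 18/5, 16/5, -39/5]
R3 ← R3 − (7/5)·R2: [0, 0, -6/5, 26/5, 11/5]
R5 ← R5 − (13/5)·R2: [0, 0, -4/5, 74/5, -26/5]
R6 ← R6 + (6/5)·R2: [0, 0, 18/5, -8/5, -3/5]
R4 ← R4 + (5)·R3: [0, 0, 0, 36, 6]
R5 ← R5 − (2/3)·R3: [0, 0, 0, 34/3, -20/3]
R6 ← R6 + (3)·R3: [0, 0, 0, 14, 6]
R5 ← R5 − (17/54)·R4: [0, 0, 0, 0, -77/9]
R6 ← R6 − (7/18)·R4: [0, 0, 0, 0, 11/3]
R6 ← R6 + (3/7)·R5: [0, 0, 0, 0, 0]
5 nonzero rows, so rank(A) = 5.
A has 5 columns; by rank–nullity, nullity = 5 − 5 = 0.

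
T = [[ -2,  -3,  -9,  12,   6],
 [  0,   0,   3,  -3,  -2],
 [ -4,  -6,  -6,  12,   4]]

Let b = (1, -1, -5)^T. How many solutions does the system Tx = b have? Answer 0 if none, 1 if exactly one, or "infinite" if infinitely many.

Row reduce the augmented matrix [T | b].
R3 ← R3 − (2)·R1: [0, 0, 12, -12, -8, -7]
R3 ← R3 − (4)·R2: [0, 0, 0, 0, 0, -3]
The echelon form has 3 nonzero rows; the last pivot sits in the augmented column, so rank(T) = 2 but rank([T|b]) = 3.
Since the ranks differ, the system is inconsistent.
It has no solutions.

0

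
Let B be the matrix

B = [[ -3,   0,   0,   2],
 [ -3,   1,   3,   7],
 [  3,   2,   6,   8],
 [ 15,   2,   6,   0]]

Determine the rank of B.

2

Row reduce to echelon form.
R2 ← R2 − R1: [0, 1, 3, 5]
R3 ← R3 + R1: [0, 2, 6, 10]
R4 ← R4 + (5)·R1: [0, 2, 6, 10]
R3 ← R3 − (2)·R2: [0, 0, 0, 0]
R4 ← R4 − (2)·R2: [0, 0, 0, 0]
Echelon form has 2 nonzero rows, so rank(B) = 2.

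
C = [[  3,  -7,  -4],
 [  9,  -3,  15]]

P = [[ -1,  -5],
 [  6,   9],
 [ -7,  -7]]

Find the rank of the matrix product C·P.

First compute CP:
[[-17, -50],
 [-132, -177]]
Now row reduce the product.
R2 ← R2 − (132/17)·R1: [0, 3591/17]
2 nonzero rows, so rank(CP) = 2.

2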